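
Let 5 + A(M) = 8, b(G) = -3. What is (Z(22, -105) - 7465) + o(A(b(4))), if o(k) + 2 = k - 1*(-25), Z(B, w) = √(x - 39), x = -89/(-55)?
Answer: -7439 + 2*I*√28270/55 ≈ -7439.0 + 6.1141*I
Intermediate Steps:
x = 89/55 (x = -89*(-1/55) = 89/55 ≈ 1.6182)
A(M) = 3 (A(M) = -5 + 8 = 3)
Z(B, w) = 2*I*√28270/55 (Z(B, w) = √(89/55 - 39) = √(-2056/55) = 2*I*√28270/55)
o(k) = 23 + k (o(k) = -2 + (k - 1*(-25)) = -2 + (k + 25) = -2 + (25 + k) = 23 + k)
(Z(22, -105) - 7465) + o(A(b(4))) = (2*I*√28270/55 - 7465) + (23 + 3) = (-7465 + 2*I*√28270/55) + 26 = -7439 + 2*I*√28270/55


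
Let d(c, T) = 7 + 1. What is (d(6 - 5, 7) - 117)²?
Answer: 11881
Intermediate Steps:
d(c, T) = 8
(d(6 - 5, 7) - 117)² = (8 - 117)² = (-109)² = 11881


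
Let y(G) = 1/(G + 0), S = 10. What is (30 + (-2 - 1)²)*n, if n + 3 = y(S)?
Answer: -1131/10 ≈ -113.10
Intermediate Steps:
y(G) = 1/G
n = -29/10 (n = -3 + 1/10 = -3 + ⅒ = -29/10 ≈ -2.9000)
(30 + (-2 - 1)²)*n = (30 + (-2 - 1)²)*(-29/10) = (30 + (-3)²)*(-29/10) = (30 + 9)*(-29/10) = 39*(-29/10) = -1131/10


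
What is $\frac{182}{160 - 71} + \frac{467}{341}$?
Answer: $\frac{103625}{30349} \approx 3.4144$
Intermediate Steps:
$\frac{182}{160 - 71} + \frac{467}{341} = \frac{182}{89} + 467 \cdot \frac{1}{341} = 182 \cdot \frac{1}{89} + \frac{467}{341} = \frac{182}{89} + \frac{467}{341} = \frac{103625}{30349}$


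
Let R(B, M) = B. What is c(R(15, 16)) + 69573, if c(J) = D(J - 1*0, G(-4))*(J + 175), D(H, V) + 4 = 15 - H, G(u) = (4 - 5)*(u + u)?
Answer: 68813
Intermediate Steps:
G(u) = -2*u
D(H, V) = 11 - H (D(H, V) = -4 + (15 - H) = 11 - H)
c(J) = (11 - J)*(175 + J) (c(J) = (11 - (J - 1*0))*(J + 175) = (11 - (J + 0))*(175 + J) = (11 - J)*(175 + J))
c(R(15, 16)) + 69573 = -(-11 + 15)*(175 + 15) + 69573 = -1*4*190 + 69573 = -760 + 69573 = 68813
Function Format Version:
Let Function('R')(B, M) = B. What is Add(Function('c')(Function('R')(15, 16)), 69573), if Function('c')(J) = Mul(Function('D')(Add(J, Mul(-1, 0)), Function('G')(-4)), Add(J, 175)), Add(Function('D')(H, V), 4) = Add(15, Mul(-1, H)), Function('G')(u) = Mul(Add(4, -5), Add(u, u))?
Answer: 68813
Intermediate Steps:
Function('G')(u) = Mul(-2, u) (Function('G')(u) = Mul(-1, Mul(2, u)) = Mul(-2, u))
Function('D')(H, V) = Add(11, Mul(-1, H)) (Function('D')(H, V) = Add(-4, Add(15, Mul(-1, H))) = Add(11, Mul(-1, H)))
Function('c')(J) = Mul(Add(11, Mul(-1, J)), Add(175, J)) (Function('c')(J) = Mul(Add(11, Mul(-1, Add(J, Mul(-1, 0)))), Add(J, 175)) = Mul(Add(11, Mul(-1, Add(J, 0))), Add(175, J)) = Mul(Add(11, Mul(-1, J)), Add(175, J)))
Add(Function('c')(Function('R')(15, 16)), 69573) = Add(Mul(-1, Add(-11, 15), Add(175, 15)), 69573) = Add(Mul(-1, 4, 190), 69573) = Add(-760, 69573) = 68813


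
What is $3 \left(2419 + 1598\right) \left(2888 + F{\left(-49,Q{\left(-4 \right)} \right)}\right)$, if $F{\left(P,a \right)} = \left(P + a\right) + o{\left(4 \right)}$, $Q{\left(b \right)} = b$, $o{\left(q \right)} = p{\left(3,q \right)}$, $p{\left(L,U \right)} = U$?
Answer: $34212789$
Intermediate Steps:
$o{\left(q \right)} = q$
$F{\left(P,a \right)} = 4 + P + a$ ($F{\left(P,a \right)} = \left(P + a\right) + 4 = 4 + P + a$)
$3 \left(2419 + 1598\right) \left(2888 + F{\left(-49,Q{\left(-4 \right)} \right)}\right) = 3 \left(2419 + 1598\right) \left(2888 - 49\right) = 3 \cdot 4017 \left(2888 - 49\right) = 3 \cdot 4017 \cdot 2839 = 3 \cdot 11404263 = 34212789$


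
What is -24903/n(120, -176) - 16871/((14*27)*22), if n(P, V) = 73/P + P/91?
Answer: -205619488783/15908508 ≈ -12925.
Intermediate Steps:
n(P, V) = 73/P + P/91 (n(P, V) = 73/P + P*(1/91) = 73/P + P/91)
-24903/n(120, -176) - 16871/((14*27)*22) = -24903/(73/120 + (1/91)*120) - 16871/((14*27)*22) = -24903/(73*(1/120) + 120/91) - 16871/(378*22) = -24903/(73/120 + 120/91) - 16871/8316 = -24903/21043/10920 - 16871*1/8316 = -24903*10920/21043 - 16871/8316 = -271940760/21043 - 16871/8316 = -205619488783/15908508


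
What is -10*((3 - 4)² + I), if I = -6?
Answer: 50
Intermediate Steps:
-10*((3 - 4)² + I) = -10*((3 - 4)² - 6) = -10*((-1)² - 6) = -10*(1 - 6) = -10*(-5) = 50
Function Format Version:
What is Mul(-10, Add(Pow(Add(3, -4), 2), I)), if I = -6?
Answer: 50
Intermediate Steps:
Mul(-10, Add(Pow(Add(3, -4), 2), I)) = Mul(-10, Add(Pow(Add(3, -4), 2), -6)) = Mul(-10, Add(Pow(-1, 2), -6)) = Mul(-10, Add(1, -6)) = Mul(-10, -5) = 50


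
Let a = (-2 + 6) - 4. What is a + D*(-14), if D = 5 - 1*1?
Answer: -56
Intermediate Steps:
D = 4 (D = 5 - 1 = 4)
a = 0 (a = 4 - 4 = 0)
a + D*(-14) = 0 + 4*(-14) = 0 - 56 = -56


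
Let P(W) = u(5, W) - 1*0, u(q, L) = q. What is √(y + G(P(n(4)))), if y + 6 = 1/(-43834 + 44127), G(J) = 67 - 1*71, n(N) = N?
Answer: I*√858197/293 ≈ 3.1617*I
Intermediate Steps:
P(W) = 5 (P(W) = 5 - 1*0 = 5 + 0 = 5)
G(J) = -4 (G(J) = 67 - 71 = -4)
y = -1757/293 (y = -6 + 1/(-43834 + 44127) = -6 + 1/293 = -1757/293 ≈ -5.9966)
√(y + G(P(n(4)))) = √(-1757/293 - 4) = √(-2929/293) = I*√858197/293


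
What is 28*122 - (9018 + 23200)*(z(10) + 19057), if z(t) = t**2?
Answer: -617196810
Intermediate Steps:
28*122 - (9018 + 23200)*(z(10) + 19057) = 28*122 - (9018 + 23200)*(10**2 + 19057) = 3416 - 32218*(100 + 19057) = 3416 - 32218*19157 = 3416 - 1*617200226 = 3416 - 617200226 = -617196810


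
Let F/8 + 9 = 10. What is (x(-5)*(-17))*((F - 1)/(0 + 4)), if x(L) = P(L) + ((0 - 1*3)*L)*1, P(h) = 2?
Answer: -2023/4 ≈ -505.75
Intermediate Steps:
F = 8 (F = -72 + 8*10 = -72 + 80 = 8)
x(L) = 2 - 3*L (x(L) = 2 + ((0 - 1*3)*L)*1 = 2 + ((0 - 3)*L)*1 = 2 - 3*L*1 = 2 - 3*L)
(x(-5)*(-17))*((F - 1)/(0 + 4)) = ((2 - 3*(-5))*(-17))*((8 - 1)/(0 + 4)) = ((2 + 15)*(-17))*(7/4) = (17*(-17))*(7*(1/4)) = -289*7/4 = -2023/4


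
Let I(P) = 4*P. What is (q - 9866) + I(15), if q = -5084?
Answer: -14890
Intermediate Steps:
(q - 9866) + I(15) = (-5084 - 9866) + 4*15 = -14950 + 60 = -14890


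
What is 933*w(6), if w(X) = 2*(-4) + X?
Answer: -1866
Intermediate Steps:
w(X) = -8 + X
933*w(6) = 933*(-8 + 6) = 933*(-2) = -1866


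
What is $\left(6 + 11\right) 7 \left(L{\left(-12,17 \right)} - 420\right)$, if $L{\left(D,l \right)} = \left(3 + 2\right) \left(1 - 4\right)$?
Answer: $-51765$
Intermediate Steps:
$L{\left(D,l \right)} = -15$ ($L{\left(D,l \right)} = 5 \left(-3\right) = -15$)
$\left(6 + 11\right) 7 \left(L{\left(-12,17 \right)} - 420\right) = \left(6 + 11\right) 7 \left(-15 - 420\right) = 17 \cdot 7 \left(-435\right) = 119 \left(-435\right) = -51765$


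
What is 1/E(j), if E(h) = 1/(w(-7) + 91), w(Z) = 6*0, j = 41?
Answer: 91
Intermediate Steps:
w(Z) = 0
E(h) = 1/91 (E(h) = 1/(0 + 91) = 1/91)
1/E(j) = 1/(1/91) = 91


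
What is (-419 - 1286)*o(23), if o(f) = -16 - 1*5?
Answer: 35805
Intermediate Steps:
o(f) = -21 (o(f) = -16 - 5 = -21)
(-419 - 1286)*o(23) = (-419 - 1286)*(-21) = -1705*(-21) = 35805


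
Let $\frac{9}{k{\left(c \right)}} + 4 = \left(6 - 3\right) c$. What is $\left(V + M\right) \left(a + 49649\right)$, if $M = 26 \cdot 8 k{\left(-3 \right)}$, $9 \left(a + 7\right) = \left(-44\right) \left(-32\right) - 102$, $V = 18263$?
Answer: $\frac{8118833996}{9} \approx 9.0209 \cdot 10^{8}$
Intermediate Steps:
$k{\left(c \right)} = \frac{9}{-4 + 3 c}$ ($k{\left(c \right)} = \frac{9}{-4 + \left(6 - 3\right) c} = \frac{9}{-4 + 3 c}$)
$a = \frac{1243}{9}$ ($a = -7 + \frac{\left(-44\right) \left(-32\right) - 102}{9} = -7 + \frac{1408 - 102}{9} = -7 + \frac{1}{9} \cdot 1306 = -7 + \frac{1306}{9} = \frac{1243}{9} \approx 138.11$)
$M = -144$ ($M = 26 \cdot 8 \frac{9}{-4 + 3 \left(-3\right)} = 208 \frac{9}{-4 - 9} = 208 \frac{9}{-13} = 208 \cdot 9 \left(- \frac{1}{13}\right) = 208 \left(- \frac{9}{13}\right) = -144$)
$\left(V + M\right) \left(a + 49649\right) = \left(18263 - 144\right) \left(\frac{1243}{9} + 49649\right) = 18119 \cdot \frac{448084}{9} = \frac{8118833996}{9}$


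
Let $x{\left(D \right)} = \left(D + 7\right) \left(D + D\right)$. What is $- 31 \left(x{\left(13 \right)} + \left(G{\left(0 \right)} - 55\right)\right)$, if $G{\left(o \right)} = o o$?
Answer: $-14415$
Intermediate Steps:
$x{\left(D \right)} = 2 D \left(7 + D\right)$ ($x{\left(D \right)} = \left(7 + D\right) 2 D = 2 D \left(7 + D\right)$)
$G{\left(o \right)} = o^{2}$
$- 31 \left(x{\left(13 \right)} + \left(G{\left(0 \right)} - 55\right)\right) = - 31 \left(2 \cdot 13 \left(7 + 13\right) + \left(0^{2} - 55\right)\right) = - 31 \left(2 \cdot 13 \cdot 20 + \left(0 - 55\right)\right) = - 31 \left(520 - 55\right) = \left(-31\right) 465 = -14415$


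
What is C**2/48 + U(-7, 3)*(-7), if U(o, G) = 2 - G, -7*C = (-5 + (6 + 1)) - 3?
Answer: 16465/2352 ≈ 7.0004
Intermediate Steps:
C = 1/7 (C = -((-5 + (6 + 1)) - 3)/7 = -((-5 + 7) - 3)/7 = -(2 - 3)/7 = -1/7*(-1) = 1/7 ≈ 0.14286)
C**2/48 + U(-7, 3)*(-7) = (1/7)**2/48 + (2 - 1*3)*(-7) = (1/49)*(1/48) + (2 - 3)*(-7) = 1/2352 - 1*(-7) = 1/2352 + 7 = 16465/2352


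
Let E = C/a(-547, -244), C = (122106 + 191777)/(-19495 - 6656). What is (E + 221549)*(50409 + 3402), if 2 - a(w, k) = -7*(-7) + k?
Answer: 20472647542780140/1717249 ≈ 1.1922e+10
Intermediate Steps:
a(w, k) = -47 - k (a(w, k) = 2 - (-7*(-7) + k) = 2 - (49 + k) = 2 + (-49 - k) = -47 - k)
C = -313883/26151 (C = 313883/(-26151) = 313883*(-1/26151) = -313883/26151 ≈ -12.003)
E = -313883/5151747 (E = -313883/(26151*(-47 - 1*(-244))) = -313883/(26151*(-47 + 244)) = -313883/26151/197 = -313883/26151*1/197 = -313883/5151747 ≈ -0.060928)
(E + 221549)*(50409 + 3402) = (-313883/5151747 + 221549)*(50409 + 3402) = (1141364082220/5151747)*53811 = 20472647542780140/1717249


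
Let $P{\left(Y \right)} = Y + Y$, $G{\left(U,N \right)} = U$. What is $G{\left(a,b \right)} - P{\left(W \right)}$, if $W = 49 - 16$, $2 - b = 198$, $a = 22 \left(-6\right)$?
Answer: $-198$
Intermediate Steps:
$a = -132$
$b = -196$ ($b = 2 - 198 = -196$)
$W = 33$ ($W = 49 - 16 = 33$)
$P{\left(Y \right)} = 2 Y$
$G{\left(a,b \right)} - P{\left(W \right)} = -132 - 2 \cdot 33 = -132 - 66 = -198$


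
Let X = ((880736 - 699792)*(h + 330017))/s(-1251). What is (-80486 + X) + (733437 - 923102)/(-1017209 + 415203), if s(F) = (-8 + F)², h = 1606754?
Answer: 134169535855678613/954228272486 ≈ 1.4061e+5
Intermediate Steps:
X = 350447091824/1585081 (X = ((880736 - 699792)*(1606754 + 330017))/((-8 - 1251)²) = (180944*1936771)/((-1259)²) = 350447091824/1585081 ≈ 2.2109e+5)
(-80486 + X) + (733437 - 923102)/(-1017209 + 415203) = (-80486 + 350447091824/1585081) + (733437 - 923102)/(-1017209 + 415203) = 222870262458/1585081 - 189665/(-602006) = 222870262458/1585081 - 189665*(-1/602006) = 222870262458/1585081 + 189665/602006 = 134169535855678613/954228272486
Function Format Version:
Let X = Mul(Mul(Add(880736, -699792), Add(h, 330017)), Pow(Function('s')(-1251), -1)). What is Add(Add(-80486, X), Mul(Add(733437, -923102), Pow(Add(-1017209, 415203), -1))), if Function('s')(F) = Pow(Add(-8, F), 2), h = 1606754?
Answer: Rational(134169535855678613, 954228272486) ≈ 1.4061e+5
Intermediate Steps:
X = Rational(350447091824, 1585081) (X = Mul(Mul(Add(880736, -699792), Add(1606754, 330017)), Pow(Pow(Add(-8, -1251), 2), -1)) = Mul(Mul(180944, 1936771), Pow(Pow(-1259, 2), -1)) = Mul(350447091824, Pow(1585081, -1)) = Mul(350447091824, Rational(1, 1585081)) = Rational(350447091824, 1585081) ≈ 2.2109e+5)
Add(Add(-80486, X), Mul(Add(733437, -923102), Pow(Add(-1017209, 415203), -1))) = Add(Add(-80486, Rational(350447091824, 1585081)), Mul(Add(733437, -923102), Pow(Add(-1017209, 415203), -1))) = Add(Rational(222870262458, 1585081), Mul(-189665, Pow(-602006, -1))) = Add(Rational(222870262458, 1585081), Mul(-189665, Rational(-1, 602006))) = Add(Rational(222870262458, 1585081), Rational(189665, 602006)) = Rational(134169535855678613, 954228272486)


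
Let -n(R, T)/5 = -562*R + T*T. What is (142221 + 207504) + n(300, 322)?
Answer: 674305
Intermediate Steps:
n(R, T) = -5*T² + 2810*R (n(R, T) = -5*(-562*R + T*T) = -5*(-562*R + T²) = -5*(T² - 562*R) = -5*T² + 2810*R)
(142221 + 207504) + n(300, 322) = (142221 + 207504) + (-5*322² + 2810*300) = 349725 + (-5*103684 + 843000) = 349725 + (-518420 + 843000) = 349725 + 324580 = 674305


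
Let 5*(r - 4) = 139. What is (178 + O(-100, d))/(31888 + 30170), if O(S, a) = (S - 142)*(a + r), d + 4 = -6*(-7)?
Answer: -13928/51715 ≈ -0.26932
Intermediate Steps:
r = 159/5 (r = 4 + (⅕)*139 = 4 + 139/5 = 159/5 ≈ 31.800)
d = 38 (d = -4 - 6*(-7) = -4 + 42 = 38)
O(S, a) = (-142 + S)*(159/5 + a) (O(S, a) = (S - 142)*(a + 159/5) = (-142 + S)*(159/5 + a))
(178 + O(-100, d))/(31888 + 30170) = (178 + (-22578/5 - 142*38 + (159/5)*(-100) - 100*38))/(31888 + 30170) = (178 + (-22578/5 - 5396 - 3180 - 3800))/62058 = (178 - 84458/5)*(1/62058) = -83568/5*1/62058 = -13928/51715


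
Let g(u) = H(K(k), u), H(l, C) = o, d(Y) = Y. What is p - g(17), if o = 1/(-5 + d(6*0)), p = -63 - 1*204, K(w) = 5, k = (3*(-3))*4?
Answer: -1334/5 ≈ -266.80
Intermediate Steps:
k = -36 (k = -9*4 = -36)
p = -267 (p = -63 - 204 = -267)
o = -⅕ (o = 1/(-5 + 6*0) = 1/(-5 + 0) = 1/(-5) = -⅕ ≈ -0.20000)
H(l, C) = -⅕
g(u) = -⅕
p - g(17) = -267 - 1*(-⅕) = -267 + ⅕ = -1334/5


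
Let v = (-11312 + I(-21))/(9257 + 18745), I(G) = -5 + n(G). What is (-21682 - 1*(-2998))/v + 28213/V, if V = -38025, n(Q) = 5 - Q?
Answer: 19893957165217/429340275 ≈ 46336.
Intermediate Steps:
I(G) = -G (I(G) = -5 + (5 - G) = -G)
v = -11291/28002 (v = (-11312 - 1*(-21))/(9257 + 18745) = (-11312 + 21)/28002 = -11291*1/28002 = -11291/28002 ≈ -0.40322)
(-21682 - 1*(-2998))/v + 28213/V = (-21682 - 1*(-2998))/(-11291/28002) + 28213/(-38025) = (-21682 + 2998)*(-28002/11291) + 28213*(-1/38025) = -18684*(-28002/11291) - 28213/38025 = 523189368/11291 - 28213/38025 = 19893957165217/429340275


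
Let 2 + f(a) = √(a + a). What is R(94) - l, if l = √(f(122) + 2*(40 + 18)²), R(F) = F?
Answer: 94 - √(6726 + 2*√61) ≈ 11.893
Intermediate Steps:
f(a) = -2 + √2*√a (f(a) = -2 + √(a + a) = -2 + √(2*a) = -2 + √2*√a)
l = √(6726 + 2*√61) (l = √((-2 + √2*√122) + 2*(40 + 18)²) = √((-2 + 2*√61) + 2*58²) = √((-2 + 2*√61) + 2*3364) = √((-2 + 2*√61) + 6728) = √(6726 + 2*√61) ≈ 82.107)
R(94) - l = 94 - √(6726 + 2*√61)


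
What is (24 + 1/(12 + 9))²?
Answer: 255025/441 ≈ 578.29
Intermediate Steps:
(24 + 1/(12 + 9))² = (24 + 1/21)² = (505/21)² = 255025/441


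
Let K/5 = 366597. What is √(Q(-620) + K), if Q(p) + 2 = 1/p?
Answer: √176149666145/310 ≈ 1353.9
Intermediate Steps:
K = 1832985 (K = 5*366597 = 1832985)
Q(p) = -2 + 1/p
√(Q(-620) + K) = √((-2 + 1/(-620)) + 1832985) = √((-2 - 1/620) + 1832985) = √(-1241/620 + 1832985) = √(1136449459/620) = √176149666145/310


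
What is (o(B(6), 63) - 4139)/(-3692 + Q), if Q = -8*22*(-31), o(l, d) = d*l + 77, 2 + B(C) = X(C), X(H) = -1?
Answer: -1417/588 ≈ -2.4099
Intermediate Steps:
B(C) = -3 (B(C) = -2 - 1 = -3)
o(l, d) = 77 + d*l
Q = 5456 (Q = -176*(-31) = 5456)
(o(B(6), 63) - 4139)/(-3692 + Q) = ((77 + 63*(-3)) - 4139)/(-3692 + 5456) = ((77 - 189) - 4139)/1764 = (-112 - 4139)*(1/1764) = -4251*1/1764 = -1417/588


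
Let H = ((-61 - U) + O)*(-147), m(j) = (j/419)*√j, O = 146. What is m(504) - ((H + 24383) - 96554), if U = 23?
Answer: 81285 + 3024*√14/419 ≈ 81312.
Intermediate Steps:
m(j) = j^(3/2)/419 (m(j) = (j*(1/419))*√j = (j/419)*√j = j^(3/2)/419)
H = -9114 (H = ((-61 - 1*23) + 146)*(-147) = ((-61 - 23) + 146)*(-147) = (-84 + 146)*(-147) = 62*(-147) = -9114)
m(504) - ((H + 24383) - 96554) = 504^(3/2)/419 - ((-9114 + 24383) - 96554) = (3024*√14)/419 - (15269 - 96554) = 3024*√14/419 - 1*(-81285) = 3024*√14/419 + 81285 = 81285 + 3024*√14/419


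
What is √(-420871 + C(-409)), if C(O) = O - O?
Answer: I*√420871 ≈ 648.75*I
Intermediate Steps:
C(O) = 0
√(-420871 + C(-409)) = √(-420871 + 0) = √(-420871) = I*√420871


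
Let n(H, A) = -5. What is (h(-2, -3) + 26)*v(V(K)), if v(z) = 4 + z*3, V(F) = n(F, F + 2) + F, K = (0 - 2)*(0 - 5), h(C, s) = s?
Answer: 437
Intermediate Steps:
K = 10 (K = -2*(-5) = 10)
V(F) = -5 + F
v(z) = 4 + 3*z
(h(-2, -3) + 26)*v(V(K)) = (-3 + 26)*(4 + 3*(-5 + 10)) = 23*(4 + 3*5) = 23*(4 + 15) = 23*19 = 437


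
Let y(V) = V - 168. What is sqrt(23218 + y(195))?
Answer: sqrt(23245) ≈ 152.46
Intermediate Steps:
y(V) = -168 + V
sqrt(23218 + y(195)) = sqrt(23218 + (-168 + 195)) = sqrt(23218 + 27) = sqrt(23245)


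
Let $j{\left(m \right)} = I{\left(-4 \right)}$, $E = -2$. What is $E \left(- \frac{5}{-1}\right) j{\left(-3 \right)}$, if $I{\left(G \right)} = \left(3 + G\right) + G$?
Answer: $50$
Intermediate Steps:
$I{\left(G \right)} = 3 + 2 G$
$j{\left(m \right)} = -5$ ($j{\left(m \right)} = 3 + 2 \left(-4\right) = 3 - 8 = -5$)
$E \left(- \frac{5}{-1}\right) j{\left(-3 \right)} = - 2 \left(- \frac{5}{-1}\right) \left(-5\right) = - 2 \left(\left(-5\right) \left(-1\right)\right) \left(-5\right) = \left(-2\right) 5 \left(-5\right) = \left(-10\right) \left(-5\right) = 50$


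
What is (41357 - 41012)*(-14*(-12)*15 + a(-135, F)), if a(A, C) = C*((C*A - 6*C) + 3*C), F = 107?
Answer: -544217490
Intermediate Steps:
a(A, C) = C*(-3*C + A*C) (a(A, C) = C*((A*C - 6*C) + 3*C) = C*((-6*C + A*C) + 3*C) = C*(-3*C + A*C))
(41357 - 41012)*(-14*(-12)*15 + a(-135, F)) = (41357 - 41012)*(-14*(-12)*15 + 107²*(-3 - 135)) = 345*(168*15 + 11449*(-138)) = 345*(2520 - 1579962) = 345*(-1577442) = -544217490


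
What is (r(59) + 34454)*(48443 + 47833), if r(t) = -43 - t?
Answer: 3307273152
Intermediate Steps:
(r(59) + 34454)*(48443 + 47833) = ((-43 - 1*59) + 34454)*(48443 + 47833) = ((-43 - 59) + 34454)*96276 = (-102 + 34454)*96276 = 34352*96276 = 3307273152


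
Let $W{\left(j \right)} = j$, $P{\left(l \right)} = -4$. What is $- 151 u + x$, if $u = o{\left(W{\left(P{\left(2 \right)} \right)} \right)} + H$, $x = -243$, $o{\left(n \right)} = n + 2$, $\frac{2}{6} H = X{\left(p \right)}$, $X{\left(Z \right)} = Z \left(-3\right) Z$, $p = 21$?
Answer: $599378$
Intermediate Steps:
$X{\left(Z \right)} = - 3 Z^{2}$ ($X{\left(Z \right)} = - 3 Z Z = - 3 Z^{2}$)
$H = -3969$ ($H = 3 \left(- 3 \cdot 21^{2}\right) = 3 \left(\left(-3\right) 441\right) = 3 \left(-1323\right) = -3969$)
$o{\left(n \right)} = 2 + n$
$u = -3971$ ($u = \left(2 - 4\right) - 3969 = -2 - 3969 = -3971$)
$- 151 u + x = \left(-151\right) \left(-3971\right) - 243 = 599621 - 243 = 599378$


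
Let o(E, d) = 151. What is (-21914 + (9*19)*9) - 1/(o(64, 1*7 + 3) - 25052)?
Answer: -507357874/24901 ≈ -20375.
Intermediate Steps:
(-21914 + (9*19)*9) - 1/(o(64, 1*7 + 3) - 25052) = (-21914 + (9*19)*9) - 1/(151 - 25052) = (-21914 + 171*9) - 1/(-24901) = (-21914 + 1539) - 1*(-1/24901) = -20375 + 1/24901 = -507357874/24901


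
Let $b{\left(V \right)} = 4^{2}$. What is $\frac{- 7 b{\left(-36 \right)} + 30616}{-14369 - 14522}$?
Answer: $- \frac{30504}{28891} \approx -1.0558$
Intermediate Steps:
$b{\left(V \right)} = 16$
$\frac{- 7 b{\left(-36 \right)} + 30616}{-14369 - 14522} = \frac{\left(-7\right) 16 + 30616}{-14369 - 14522} = \frac{-112 + 30616}{-28891} = 30504 \left(- \frac{1}{28891}\right) = - \frac{30504}{28891}$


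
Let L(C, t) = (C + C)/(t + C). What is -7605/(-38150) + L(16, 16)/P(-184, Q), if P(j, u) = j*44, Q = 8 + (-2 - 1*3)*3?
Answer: 6153193/30886240 ≈ 0.19922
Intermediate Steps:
Q = -7 (Q = 8 + (-2 - 3)*3 = 8 - 5*3 = 8 - 15 = -7)
L(C, t) = 2*C/(C + t) (L(C, t) = (2*C)/(C + t) = 2*C/(C + t))
P(j, u) = 44*j
-7605/(-38150) + L(16, 16)/P(-184, Q) = -7605/(-38150) + (2*16/(16 + 16))/((44*(-184))) = -7605*(-1/38150) + (2*16/32)/(-8096) = 1521/7630 + (2*16*(1/32))*(-1/8096) = 1521/7630 + 1*(-1/8096) = 1521/7630 - 1/8096 = 6153193/30886240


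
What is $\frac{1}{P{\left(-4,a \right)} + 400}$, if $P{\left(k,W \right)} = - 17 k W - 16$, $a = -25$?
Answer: $- \frac{1}{1316} \approx -0.00075988$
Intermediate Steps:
$P{\left(k,W \right)} = -16 - 17 W k$ ($P{\left(k,W \right)} = - 17 W k - 16 = -16 - 17 W k$)
$\frac{1}{P{\left(-4,a \right)} + 400} = \frac{1}{\left(-16 - \left(-425\right) \left(-4\right)\right) + 400} = \frac{1}{\left(-16 - 1700\right) + 400} = \frac{1}{-1716 + 400} = \frac{1}{-1316} = - \frac{1}{1316}$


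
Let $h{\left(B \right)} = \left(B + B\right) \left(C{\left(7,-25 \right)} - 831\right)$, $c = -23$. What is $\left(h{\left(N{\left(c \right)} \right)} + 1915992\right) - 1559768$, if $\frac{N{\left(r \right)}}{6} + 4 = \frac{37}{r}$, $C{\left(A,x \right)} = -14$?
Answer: $\frac{9501212}{23} \approx 4.131 \cdot 10^{5}$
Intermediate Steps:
$N{\left(r \right)} = -24 + \frac{222}{r}$ ($N{\left(r \right)} = -24 + 6 \frac{37}{r} = -24 + \frac{222}{r}$)
$h{\left(B \right)} = - 1690 B$ ($h{\left(B \right)} = \left(B + B\right) \left(-14 - 831\right) = 2 B \left(-845\right) = - 1690 B$)
$\left(h{\left(N{\left(c \right)} \right)} + 1915992\right) - 1559768 = \left(- 1690 \left(-24 + \frac{222}{-23}\right) + 1915992\right) - 1559768 = \left(- 1690 \left(-24 + 222 \left(- \frac{1}{23}\right)\right) + 1915992\right) - 1559768 = \left(- 1690 \left(-24 - \frac{222}{23}\right) + 1915992\right) - 1559768 = \left(\left(-1690\right) \left(- \frac{774}{23}\right) + 1915992\right) - 1559768 = \left(\frac{1308060}{23} + 1915992\right) - 1559768 = \frac{45375876}{23} - 1559768 = \frac{9501212}{23}$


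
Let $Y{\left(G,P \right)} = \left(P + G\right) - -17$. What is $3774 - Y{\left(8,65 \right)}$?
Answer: $3684$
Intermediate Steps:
$Y{\left(G,P \right)} = 17 + G + P$ ($Y{\left(G,P \right)} = \left(G + P\right) + 17 = 17 + G + P$)
$3774 - Y{\left(8,65 \right)} = 3774 - \left(17 + 8 + 65\right) = 3774 - 90 = 3684$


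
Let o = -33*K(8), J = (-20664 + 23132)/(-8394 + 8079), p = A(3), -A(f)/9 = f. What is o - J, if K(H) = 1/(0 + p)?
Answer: 317/35 ≈ 9.0571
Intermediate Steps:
A(f) = -9*f
p = -27 (p = -9*3 = -27)
J = -2468/315 (J = 2468/(-315) = 2468*(-1/315) = -2468/315 ≈ -7.8349)
K(H) = -1/27 (K(H) = 1/(0 - 27) = 1/(-27) = -1/27)
o = 11/9 (o = -33*(-1/27) = 11/9 ≈ 1.2222)
o - J = 11/9 - 1*(-2468/315) = 11/9 + 2468/315 = 317/35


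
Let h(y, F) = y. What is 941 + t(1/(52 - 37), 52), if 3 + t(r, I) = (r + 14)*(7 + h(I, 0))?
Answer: 26519/15 ≈ 1767.9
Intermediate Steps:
t(r, I) = -3 + (7 + I)*(14 + r) (t(r, I) = -3 + (r + 14)*(7 + I) = -3 + (14 + r)*(7 + I) = -3 + (7 + I)*(14 + r))
941 + t(1/(52 - 37), 52) = 941 + (95 + 7/(52 - 37) + 14*52 + 52/(52 - 37)) = 941 + (95 + 7/15 + 728 + 52/15) = 941 + 12404/15 = 26519/15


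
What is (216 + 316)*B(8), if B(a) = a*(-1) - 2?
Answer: -5320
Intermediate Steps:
B(a) = -2 - a (B(a) = -a - 2 = -2 - a)
(216 + 316)*B(8) = (216 + 316)*(-2 - 1*8) = 532*(-2 - 8) = 532*(-10) = -5320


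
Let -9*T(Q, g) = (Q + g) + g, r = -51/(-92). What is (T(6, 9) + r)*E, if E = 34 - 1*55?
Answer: 4081/92 ≈ 44.359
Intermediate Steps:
r = 51/92 (r = -51*(-1/92) = 51/92 ≈ 0.55435)
T(Q, g) = -2*g/9 - Q/9 (T(Q, g) = -((Q + g) + g)/9 = -(Q + 2*g)/9 = -2*g/9 - Q/9)
E = -21 (E = 34 - 55 = -21)
(T(6, 9) + r)*E = ((-2/9*9 - 1/9*6) + 51/92)*(-21) = ((-2 - 2/3) + 51/92)*(-21) = (-8/3 + 51/92)*(-21) = -583/276*(-21) = 4081/92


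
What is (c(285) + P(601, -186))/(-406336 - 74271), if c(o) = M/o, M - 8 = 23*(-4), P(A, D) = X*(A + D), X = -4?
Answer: 157728/45657665 ≈ 0.0034546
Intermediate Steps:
P(A, D) = -4*A - 4*D (P(A, D) = -4*(A + D) = -4*A - 4*D)
M = -84 (M = 8 + 23*(-4) = 8 - 92 = -84)
c(o) = -84/o
(c(285) + P(601, -186))/(-406336 - 74271) = (-84/285 + (-4*601 - 4*(-186)))/(-406336 - 74271) = (-84*1/285 + (-2404 + 744))/(-480607) = (-28/95 - 1660)*(-1/480607) = -157728/95*(-1/480607) = 157728/45657665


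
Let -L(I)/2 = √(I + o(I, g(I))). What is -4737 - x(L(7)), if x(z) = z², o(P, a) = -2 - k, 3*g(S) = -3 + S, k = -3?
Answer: -4769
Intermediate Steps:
g(S) = -1 + S/3 (g(S) = (-3 + S)/3 = -1 + S/3)
o(P, a) = 1 (o(P, a) = -2 - 1*(-3) = -2 + 3 = 1)
L(I) = -2*√(1 + I) (L(I) = -2*√(I + 1) = -2*√(1 + I))
-4737 - x(L(7)) = -4737 - (-2*√(1 + 7))² = -4737 - (-4*√2)² = -4737 - 1*32 = -4737 - 32 = -4769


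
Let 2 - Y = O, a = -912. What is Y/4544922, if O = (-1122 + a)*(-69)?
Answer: -70172/2272461 ≈ -0.030879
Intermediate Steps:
O = 140346 (O = (-1122 - 912)*(-69) = -2034*(-69) = 140346)
Y = -140344 (Y = 2 - 1*140346 = 2 - 140346 = -140344)
Y/4544922 = -140344/4544922 = -140344*1/4544922 = -70172/2272461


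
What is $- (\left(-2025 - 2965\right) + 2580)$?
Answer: $2410$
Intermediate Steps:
$- (\left(-2025 - 2965\right) + 2580) = - (-4990 + 2580) = \left(-1\right) \left(-2410\right) = 2410$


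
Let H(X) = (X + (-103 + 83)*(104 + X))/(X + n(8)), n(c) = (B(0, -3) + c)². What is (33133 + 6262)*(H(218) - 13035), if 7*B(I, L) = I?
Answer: -24176002390/47 ≈ -5.1438e+8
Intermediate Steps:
B(I, L) = I/7
n(c) = c² (n(c) = ((⅐)*0 + c)² = (0 + c)² = c²)
H(X) = (-2080 - 19*X)/(64 + X) (H(X) = (X + (-103 + 83)*(104 + X))/(X + 8²) = (X - 20*(104 + X))/(X + 64) = (X + (-2080 - 20*X))/(64 + X) = (-2080 - 19*X)/(64 + X))
(33133 + 6262)*(H(218) - 13035) = (33133 + 6262)*((-2080 - 19*218)/(64 + 218) - 13035) = 39395*((-2080 - 4142)/282 - 13035) = 39395*((1/282)*(-6222) - 13035) = 39395*(-1037/47 - 13035) = 39395*(-613682/47) = -24176002390/47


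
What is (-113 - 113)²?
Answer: 51076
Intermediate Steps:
(-113 - 113)² = (-226)² = 51076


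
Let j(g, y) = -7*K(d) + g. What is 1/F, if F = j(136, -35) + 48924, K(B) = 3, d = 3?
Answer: 1/49039 ≈ 2.0392e-5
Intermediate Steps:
j(g, y) = -21 + g (j(g, y) = -7*3 + g = -21 + g)
F = 49039 (F = (-21 + 136) + 48924 = 115 + 48924 = 49039)
1/F = 1/49039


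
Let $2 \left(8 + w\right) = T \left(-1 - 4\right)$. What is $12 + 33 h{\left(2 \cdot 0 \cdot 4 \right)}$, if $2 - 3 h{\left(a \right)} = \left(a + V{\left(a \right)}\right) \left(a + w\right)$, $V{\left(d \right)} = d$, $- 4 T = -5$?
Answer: $34$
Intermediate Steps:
$T = \frac{5}{4}$ ($T = \left(- \frac{1}{4}\right) \left(-5\right) = \frac{5}{4} \approx 1.25$)
$w = - \frac{89}{8}$ ($w = -8 + \frac{\frac{5}{4} \left(-1 - 4\right)}{2} = -8 + \frac{\frac{5}{4} \left(-5\right)}{2} = -8 + \frac{1}{2} \left(- \frac{25}{4}\right) = -8 - \frac{25}{8} = - \frac{89}{8} \approx -11.125$)
$h{\left(a \right)} = \frac{2}{3} - \frac{2 a \left(- \frac{89}{8} + a\right)}{3}$ ($h{\left(a \right)} = \frac{2}{3} - \frac{\left(a + a\right) \left(a - \frac{89}{8}\right)}{3} = \frac{2}{3} - \frac{2 a \left(- \frac{89}{8} + a\right)}{3}$)
$12 + 33 h{\left(2 \cdot 0 \cdot 4 \right)} = 12 + 33 \left(\frac{2}{3} - \frac{2 \left(2 \cdot 0 \cdot 4\right)^{2}}{3} + \frac{89 \cdot 2 \cdot 0 \cdot 4}{12}\right) = 12 + 33 \left(\frac{2}{3} - \frac{2 \left(0 \cdot 4\right)^{2}}{3} + \frac{89 \cdot 0 \cdot 4}{12}\right) = 12 + 33 \left(\frac{2}{3} - \frac{2 \cdot 0^{2}}{3} + \frac{89}{12} \cdot 0\right) = 12 + 33 \left(\frac{2}{3} - 0 + 0\right) = 12 + 33 \left(\frac{2}{3} + 0 + 0\right) = 12 + 33 \cdot \frac{2}{3} = 12 + 22 = 34$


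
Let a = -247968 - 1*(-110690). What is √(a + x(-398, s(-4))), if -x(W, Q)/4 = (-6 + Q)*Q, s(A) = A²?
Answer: I*√137918 ≈ 371.37*I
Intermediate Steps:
x(W, Q) = -4*Q*(-6 + Q) (x(W, Q) = -4*(-6 + Q)*Q = -4*Q*(-6 + Q))
a = -137278 (a = -247968 + 110690 = -137278)
√(a + x(-398, s(-4))) = √(-137278 + 4*(-4)²*(6 - 1*(-4)²)) = √(-137278 + 4*16*(6 - 1*16)) = √(-137278 + 4*16*(6 - 16)) = √(-137278 + 4*16*(-10)) = √(-137278 - 640) = √(-137918) = I*√137918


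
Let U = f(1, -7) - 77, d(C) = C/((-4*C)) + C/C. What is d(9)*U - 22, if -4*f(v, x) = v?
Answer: -1279/16 ≈ -79.938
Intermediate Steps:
f(v, x) = -v/4
d(C) = ¾ (d(C) = C*(-1/(4*C)) + 1 = -¼ + 1 = ¾)
U = -309/4 (U = -¼*1 - 77 = -¼ - 77 = -309/4 ≈ -77.250)
d(9)*U - 22 = (¾)*(-309/4) - 22 = -927/16 - 22 = -1279/16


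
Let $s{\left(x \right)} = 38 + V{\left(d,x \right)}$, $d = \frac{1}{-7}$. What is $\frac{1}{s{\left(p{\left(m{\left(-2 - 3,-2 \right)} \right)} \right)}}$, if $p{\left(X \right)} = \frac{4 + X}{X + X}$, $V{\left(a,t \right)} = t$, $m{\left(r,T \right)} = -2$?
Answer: $\frac{2}{75} \approx 0.026667$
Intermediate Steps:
$d = - \frac{1}{7} \approx -0.14286$
$p{\left(X \right)} = \frac{4 + X}{2 X}$
$s{\left(x \right)} = 38 + x$
$\frac{1}{s{\left(p{\left(m{\left(-2 - 3,-2 \right)} \right)} \right)}} = \frac{1}{38 + \frac{4 - 2}{2 \left(-2\right)}} = \frac{1}{38 + \frac{1}{2} \left(- \frac{1}{2}\right) 2} = \frac{1}{38 - \frac{1}{2}} = \frac{1}{\frac{75}{2}} = \frac{2}{75}$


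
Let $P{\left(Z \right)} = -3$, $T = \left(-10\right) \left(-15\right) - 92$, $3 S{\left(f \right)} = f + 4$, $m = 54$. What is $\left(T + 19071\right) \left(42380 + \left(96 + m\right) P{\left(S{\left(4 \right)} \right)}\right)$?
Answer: $802078970$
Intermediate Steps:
$S{\left(f \right)} = \frac{4}{3} + \frac{f}{3}$ ($S{\left(f \right)} = \frac{f + 4}{3} = \frac{4 + f}{3} = \frac{4}{3} + \frac{f}{3}$)
$T = 58$ ($T = 150 - 92 = 58$)
$\left(T + 19071\right) \left(42380 + \left(96 + m\right) P{\left(S{\left(4 \right)} \right)}\right) = \left(58 + 19071\right) \left(42380 + \left(96 + 54\right) \left(-3\right)\right) = 19129 \left(42380 + 150 \left(-3\right)\right) = 19129 \left(42380 - 450\right) = 19129 \cdot 41930 = 802078970$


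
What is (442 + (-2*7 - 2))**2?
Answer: 181476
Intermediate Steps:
(442 + (-2*7 - 2))**2 = (442 + (-14 - 2))**2 = (442 - 16)**2 = 426**2 = 181476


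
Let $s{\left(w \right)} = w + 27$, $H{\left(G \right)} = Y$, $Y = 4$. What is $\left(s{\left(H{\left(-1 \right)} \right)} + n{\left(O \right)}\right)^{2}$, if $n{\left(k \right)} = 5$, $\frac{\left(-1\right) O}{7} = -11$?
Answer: $1296$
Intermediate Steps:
$O = 77$ ($O = \left(-7\right) \left(-11\right) = 77$)
$H{\left(G \right)} = 4$
$s{\left(w \right)} = 27 + w$
$\left(s{\left(H{\left(-1 \right)} \right)} + n{\left(O \right)}\right)^{2} = \left(\left(27 + 4\right) + 5\right)^{2} = \left(31 + 5\right)^{2} = 36^{2} = 1296$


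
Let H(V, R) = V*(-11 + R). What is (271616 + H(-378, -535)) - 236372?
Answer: 241632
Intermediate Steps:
(271616 + H(-378, -535)) - 236372 = (271616 - 378*(-11 - 535)) - 236372 = (271616 - 378*(-546)) - 236372 = (271616 + 206388) - 236372 = 478004 - 236372 = 241632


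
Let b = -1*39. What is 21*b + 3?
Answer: -816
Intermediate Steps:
b = -39
21*b + 3 = 21*(-39) + 3 = -819 + 3 = -816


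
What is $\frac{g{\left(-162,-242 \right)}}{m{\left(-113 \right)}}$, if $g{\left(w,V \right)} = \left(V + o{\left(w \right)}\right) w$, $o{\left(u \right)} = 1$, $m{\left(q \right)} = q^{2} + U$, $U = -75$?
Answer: $\frac{19521}{6347} \approx 3.0756$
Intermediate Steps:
$m{\left(q \right)} = -75 + q^{2}$ ($m{\left(q \right)} = q^{2} - 75 = -75 + q^{2}$)
$g{\left(w,V \right)} = w \left(1 + V\right)$ ($g{\left(w,V \right)} = \left(V + 1\right) w = \left(1 + V\right) w = w \left(1 + V\right)$)
$\frac{g{\left(-162,-242 \right)}}{m{\left(-113 \right)}} = \frac{\left(-162\right) \left(1 - 242\right)}{-75 + \left(-113\right)^{2}} = \frac{\left(-162\right) \left(-241\right)}{-75 + 12769} = \frac{39042}{12694} = 39042 \cdot \frac{1}{12694} = \frac{19521}{6347}$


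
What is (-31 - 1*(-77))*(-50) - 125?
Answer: -2425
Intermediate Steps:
(-31 - 1*(-77))*(-50) - 125 = (-31 + 77)*(-50) - 125 = 46*(-50) - 125 = -2300 - 125 = -2425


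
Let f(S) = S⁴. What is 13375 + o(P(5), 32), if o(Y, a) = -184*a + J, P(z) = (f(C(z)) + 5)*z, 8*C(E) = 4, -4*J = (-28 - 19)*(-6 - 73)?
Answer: 26235/4 ≈ 6558.8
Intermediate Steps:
J = -3713/4 (J = -(-28 - 19)*(-6 - 73)/4 = -(-47)*(-79)/4 = -¼*3713 = -3713/4 ≈ -928.25)
C(E) = ½ (C(E) = (⅛)*4 = ½)
P(z) = 81*z/16 (P(z) = ((½)⁴ + 5)*z = (1/16 + 5)*z = 81*z/16)
o(Y, a) = -3713/4 - 184*a (o(Y, a) = -184*a - 3713/4 = -3713/4 - 184*a)
13375 + o(P(5), 32) = 13375 + (-3713/4 - 184*32) = 13375 + (-3713/4 - 5888) = 13375 - 27265/4 = 26235/4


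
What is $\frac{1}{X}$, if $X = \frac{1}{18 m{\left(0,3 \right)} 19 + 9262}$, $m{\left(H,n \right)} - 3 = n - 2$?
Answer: $10630$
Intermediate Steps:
$m{\left(H,n \right)} = 1 + n$ ($m{\left(H,n \right)} = 3 + \left(n - 2\right) = 3 + \left(-2 + n\right) = 1 + n$)
$X = \frac{1}{10630}$ ($X = \frac{1}{18 \left(1 + 3\right) 19 + 9262} = \frac{1}{18 \cdot 4 \cdot 19 + 9262} = \frac{1}{72 \cdot 19 + 9262} = \frac{1}{1368 + 9262} = \frac{1}{10630} \approx 9.4073 \cdot 10^{-5}$)
$\frac{1}{X} = \frac{1}{\frac{1}{10630}} = 10630$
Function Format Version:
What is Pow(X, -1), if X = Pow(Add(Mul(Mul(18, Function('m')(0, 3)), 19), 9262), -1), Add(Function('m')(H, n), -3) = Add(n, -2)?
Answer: 10630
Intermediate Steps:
Function('m')(H, n) = Add(1, n) (Function('m')(H, n) = Add(3, Add(n, -2)) = Add(3, Add(-2, n)) = Add(1, n))
X = Rational(1, 10630) (X = Pow(Add(Mul(Mul(18, Add(1, 3)), 19), 9262), -1) = Pow(Add(Mul(Mul(18, 4), 19), 9262), -1) = Pow(Add(Mul(72, 19), 9262), -1) = Pow(Add(1368, 9262), -1) = Pow(10630, -1) = Rational(1, 10630) ≈ 9.4073e-5)
Pow(X, -1) = Pow(Rational(1, 10630), -1) = 10630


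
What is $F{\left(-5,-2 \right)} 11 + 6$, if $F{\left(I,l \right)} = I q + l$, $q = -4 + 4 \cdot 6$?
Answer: $-1116$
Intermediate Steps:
$q = 20$ ($q = -4 + 24 = 20$)
$F{\left(I,l \right)} = l + 20 I$ ($F{\left(I,l \right)} = I 20 + l = 20 I + l = l + 20 I$)
$F{\left(-5,-2 \right)} 11 + 6 = \left(-2 + 20 \left(-5\right)\right) 11 + 6 = \left(-2 - 100\right) 11 + 6 = \left(-102\right) 11 + 6 = -1122 + 6 = -1116$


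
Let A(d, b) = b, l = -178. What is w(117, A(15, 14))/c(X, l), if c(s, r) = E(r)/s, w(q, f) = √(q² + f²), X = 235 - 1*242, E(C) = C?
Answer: 7*√13885/178 ≈ 4.6339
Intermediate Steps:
X = -7 (X = 235 - 242 = -7)
w(q, f) = √(f² + q²)
c(s, r) = r/s
w(117, A(15, 14))/c(X, l) = √(14² + 117²)/((-178/(-7))) = √(196 + 13689)/((-178*(-⅐))) = √13885/(178/7) = √13885*(7/178) = 7*√13885/178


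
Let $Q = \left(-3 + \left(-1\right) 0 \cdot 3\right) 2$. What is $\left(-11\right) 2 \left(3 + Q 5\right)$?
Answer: $594$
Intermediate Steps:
$Q = -6$ ($Q = \left(-3 + 0 \cdot 3\right) 2 = \left(-3 + 0\right) 2 = \left(-3\right) 2 = -6$)
$\left(-11\right) 2 \left(3 + Q 5\right) = \left(-11\right) 2 \left(3 - 30\right) = - 22 \left(3 - 30\right) = \left(-22\right) \left(-27\right) = 594$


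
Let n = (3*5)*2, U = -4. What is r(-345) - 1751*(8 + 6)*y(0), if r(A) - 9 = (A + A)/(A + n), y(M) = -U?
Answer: -2058941/21 ≈ -98045.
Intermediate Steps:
y(M) = 4 (y(M) = -1*(-4) = 4)
n = 30 (n = 15*2 = 30)
r(A) = 9 + 2*A/(30 + A) (r(A) = 9 + (A + A)/(A + 30) = 9 + (2*A)/(30 + A) = 9 + 2*A/(30 + A))
r(-345) - 1751*(8 + 6)*y(0) = (270 + 11*(-345))/(30 - 345) - 1751*(8 + 6)*4 = (270 - 3795)/(-315) - 24514*4 = -1/315*(-3525) - 1751*56 = 235/21 - 98056 = -2058941/21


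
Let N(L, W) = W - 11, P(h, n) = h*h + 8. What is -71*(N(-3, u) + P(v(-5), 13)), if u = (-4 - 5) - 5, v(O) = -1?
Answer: 1136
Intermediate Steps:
P(h, n) = 8 + h**2 (P(h, n) = h**2 + 8 = 8 + h**2)
u = -14 (u = -9 - 5 = -14)
N(L, W) = -11 + W
-71*(N(-3, u) + P(v(-5), 13)) = -71*((-11 - 14) + (8 + (-1)**2)) = -71*(-25 + (8 + 1)) = -71*(-25 + 9) = -71*(-16) = 1136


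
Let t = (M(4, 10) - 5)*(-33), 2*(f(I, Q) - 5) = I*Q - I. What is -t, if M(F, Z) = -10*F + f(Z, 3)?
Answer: -990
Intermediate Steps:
f(I, Q) = 5 - I/2 + I*Q/2 (f(I, Q) = 5 + (I*Q - I)/2 = 5 + (-I + I*Q)/2 = 5 + (-I/2 + I*Q/2) = 5 - I/2 + I*Q/2)
M(F, Z) = 5 + Z - 10*F (M(F, Z) = -10*F + (5 - Z/2 + (½)*Z*3) = -10*F + (5 - Z/2 + 3*Z/2) = -10*F + (5 + Z) = 5 + Z - 10*F)
t = 990 (t = ((5 + 10 - 10*4) - 5)*(-33) = ((5 + 10 - 40) - 5)*(-33) = (-25 - 5)*(-33) = -30*(-33) = 990)
-t = -1*990 = -990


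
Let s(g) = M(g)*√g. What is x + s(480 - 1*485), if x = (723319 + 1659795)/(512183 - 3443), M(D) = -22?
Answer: 1191557/254370 - 22*I*√5 ≈ 4.6843 - 49.193*I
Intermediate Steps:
s(g) = -22*√g
x = 1191557/254370 (x = 2383114/508740 = 2383114*(1/508740) = 1191557/254370 ≈ 4.6843)
x + s(480 - 1*485) = 1191557/254370 - 22*√(480 - 1*485) = 1191557/254370 - 22*√(480 - 485) = 1191557/254370 - 22*I*√5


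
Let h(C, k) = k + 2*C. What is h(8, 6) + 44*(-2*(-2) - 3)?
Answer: 66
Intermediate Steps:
h(8, 6) + 44*(-2*(-2) - 3) = (6 + 2*8) + 44*(-2*(-2) - 3) = (6 + 16) + 44*(4 - 3) = 22 + 44*1 = 22 + 44 = 66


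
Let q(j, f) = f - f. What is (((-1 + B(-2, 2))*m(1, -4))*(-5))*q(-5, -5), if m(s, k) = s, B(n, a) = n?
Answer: 0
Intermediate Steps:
q(j, f) = 0
(((-1 + B(-2, 2))*m(1, -4))*(-5))*q(-5, -5) = (((-1 - 2)*1)*(-5))*0 = (-3*1*(-5))*0 = -3*(-5)*0 = 15*0 = 0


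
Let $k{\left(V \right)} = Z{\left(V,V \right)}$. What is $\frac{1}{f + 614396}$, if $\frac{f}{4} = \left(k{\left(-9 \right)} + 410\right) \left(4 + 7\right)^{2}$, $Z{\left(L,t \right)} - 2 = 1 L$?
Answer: $\frac{1}{809448} \approx 1.2354 \cdot 10^{-6}$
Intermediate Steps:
$Z{\left(L,t \right)} = 2 + L$ ($Z{\left(L,t \right)} = 2 + 1 L = 2 + L$)
$k{\left(V \right)} = 2 + V$
$f = 195052$ ($f = 4 \left(\left(2 - 9\right) + 410\right) \left(4 + 7\right)^{2} = 4 \left(-7 + 410\right) 11^{2} = 4 \cdot 403 \cdot 121 = 4 \cdot 48763 = 195052$)
$\frac{1}{f + 614396} = \frac{1}{195052 + 614396} = \frac{1}{809448}$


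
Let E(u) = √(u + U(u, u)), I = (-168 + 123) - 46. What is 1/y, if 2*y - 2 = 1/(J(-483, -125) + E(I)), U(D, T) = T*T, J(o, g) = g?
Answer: 9830/9747 + 2*√910/9747 ≈ 1.0147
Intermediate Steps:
I = -91 (I = -45 - 46 = -91)
U(D, T) = T²
E(u) = √(u + u²)
y = 1 + 1/(2*(-125 + 3*√910)) (y = 1 + 1/(2*(-125 + √(-91*(1 - 91)))) = 1 + 1/(2*(-125 + √(-91*(-90)))) = 1 + 1/(2*(-125 + √8190)) = 1 + 1/(2*(-125 + 3*√910)) ≈ 0.98551)
1/y = 1/(2949/2974 - 3*√910/14870)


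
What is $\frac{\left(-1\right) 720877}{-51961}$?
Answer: $\frac{720877}{51961} \approx 13.873$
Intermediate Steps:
$\frac{\left(-1\right) 720877}{-51961} = \left(-720877\right) \left(- \frac{1}{51961}\right) = \frac{720877}{51961}$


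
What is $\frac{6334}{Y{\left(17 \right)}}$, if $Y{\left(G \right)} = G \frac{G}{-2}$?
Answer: $- \frac{12668}{289} \approx -43.834$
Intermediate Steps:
$Y{\left(G \right)} = - \frac{G^{2}}{2}$ ($Y{\left(G \right)} = G G \left(- \frac{1}{2}\right) = G \left(- \frac{G}{2}\right) = - \frac{G^{2}}{2}$)
$\frac{6334}{Y{\left(17 \right)}} = \frac{6334}{\left(- \frac{1}{2}\right) 17^{2}} = \frac{6334}{\left(- \frac{1}{2}\right) 289} = \frac{6334}{- \frac{289}{2}} = 6334 \left(- \frac{2}{289}\right) = - \frac{12668}{289}$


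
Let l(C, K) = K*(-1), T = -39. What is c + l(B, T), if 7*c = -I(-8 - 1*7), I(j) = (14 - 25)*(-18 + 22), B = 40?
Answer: 317/7 ≈ 45.286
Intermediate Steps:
l(C, K) = -K
I(j) = -44 (I(j) = -11*4 = -44)
c = 44/7 (c = (-1*(-44))/7 = (⅐)*44 = 44/7 ≈ 6.2857)
c + l(B, T) = 44/7 - 1*(-39) = 44/7 + 39 = 317/7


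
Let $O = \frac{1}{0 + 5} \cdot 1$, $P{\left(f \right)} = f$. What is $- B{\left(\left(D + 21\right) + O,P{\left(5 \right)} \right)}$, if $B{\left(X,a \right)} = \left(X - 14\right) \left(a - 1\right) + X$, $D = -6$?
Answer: $-20$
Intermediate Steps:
$O = \frac{1}{5}$ ($O = \frac{1}{5} \cdot 1 = \frac{1}{5} \approx 0.2$)
$B{\left(X,a \right)} = X + \left(-1 + a\right) \left(-14 + X\right)$ ($B{\left(X,a \right)} = \left(-14 + X\right) \left(-1 + a\right) + X = \left(-1 + a\right) \left(-14 + X\right) + X = X + \left(-1 + a\right) \left(-14 + X\right)$)
$- B{\left(\left(D + 21\right) + O,P{\left(5 \right)} \right)} = - (14 - 70 + \left(\left(-6 + 21\right) + \frac{1}{5}\right) 5) = - (14 - 70 + \left(15 + \frac{1}{5}\right) 5) = - (14 - 70 + \frac{76}{5} \cdot 5) = - (14 - 70 + 76) = \left(-1\right) 20 = -20$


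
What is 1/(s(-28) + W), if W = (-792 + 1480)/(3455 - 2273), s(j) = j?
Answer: -591/16204 ≈ -0.036472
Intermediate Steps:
W = 344/591 (W = 688/1182 = 688*(1/1182) = 344/591 ≈ 0.58206)
1/(s(-28) + W) = 1/(-28 + 344/591) = 1/(-16204/591) = -591/16204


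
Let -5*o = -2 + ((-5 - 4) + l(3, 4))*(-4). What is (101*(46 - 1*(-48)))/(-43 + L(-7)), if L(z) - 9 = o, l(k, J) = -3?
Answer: -23735/108 ≈ -219.77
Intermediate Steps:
o = -46/5 (o = -(-2 + ((-5 - 4) - 3)*(-4))/5 = -(-2 + (-9 - 3)*(-4))/5 = -(-2 - 12*(-4))/5 = -(-2 + 48)/5 = -⅕*46 = -46/5 ≈ -9.2000)
L(z) = -⅕ (L(z) = 9 - 46/5 = -⅕)
(101*(46 - 1*(-48)))/(-43 + L(-7)) = (101*(46 - 1*(-48)))/(-43 - ⅕) = (101*(46 + 48))/(-216/5) = (101*94)*(-5/216) = 9494*(-5/216) = -23735/108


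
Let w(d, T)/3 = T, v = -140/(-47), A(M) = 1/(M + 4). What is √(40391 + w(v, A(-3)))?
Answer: √40394 ≈ 200.98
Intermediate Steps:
A(M) = 1/(4 + M)
v = 140/47 (v = -140*(-1/47) = 140/47 ≈ 2.9787)
w(d, T) = 3*T
√(40391 + w(v, A(-3))) = √(40391 + 3/(4 - 3)) = √(40391 + 3/1) = √(40391 + 3*1) = √(40391 + 3) = √40394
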